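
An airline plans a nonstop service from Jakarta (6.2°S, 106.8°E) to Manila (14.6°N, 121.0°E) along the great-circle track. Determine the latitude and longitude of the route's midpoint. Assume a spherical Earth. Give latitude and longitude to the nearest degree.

≈ (4°N, 114°E)

From cos δ = sin φ₁ sin φ₂ + cos φ₁ cos φ₂ cos Δλ, the central angle is δ ≈ 0.438 rad (25.1°).
Interpolate at f = 1/2 with slerp weights a = sin((1−f)δ)/sin δ ≈ 0.512, b = sin(fδ)/sin δ ≈ 0.512.
p = a·p₁ + b·p₂ ≈ (-0.403, 0.912, 0.074); φ = arcsin(p_z) ≈ 4.23°, λ = atan2(p_y, p_x) ≈ 113.80°.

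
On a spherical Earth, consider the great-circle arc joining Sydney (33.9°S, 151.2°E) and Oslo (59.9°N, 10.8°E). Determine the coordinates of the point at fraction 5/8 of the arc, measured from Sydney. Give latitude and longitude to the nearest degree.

≈ 44°N, 103°E

Write both endpoints as unit vectors p₁, p₂ with components (cos φ cos λ, cos φ sin λ, sin φ).
The central angle between the endpoints is δ = arccos(p₁·p₂) ≈ 2.504 rad (143.4°).
Interpolate at f = 5/8 with slerp weights a = sin((1−f)δ)/sin δ ≈ 1.355, b = sin(fδ)/sin δ ≈ 1.679.
p = a·p₁ + b·p₂ ≈ (-0.158, 0.699, 0.697); φ = arcsin(p_z) ≈ 44.18°, λ = atan2(p_y, p_x) ≈ 102.75°.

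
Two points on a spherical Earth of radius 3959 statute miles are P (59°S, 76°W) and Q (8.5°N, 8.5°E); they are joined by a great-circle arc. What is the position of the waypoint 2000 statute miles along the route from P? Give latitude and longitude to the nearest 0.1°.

≈ (45.3°S, 33.2°W)

Write both endpoints as unit vectors p₁, p₂ with components (cos φ cos λ, cos φ sin λ, sin φ).
The central angle between the endpoints is δ = arccos(p₁·p₂) ≈ 1.649 rad (94.5°). The total great-circle distance is δ·R ≈ 1.649 × 3959 ≈ 6527 mi, so the target fraction is f = 2000/6527 ≈ 0.306.
Interpolate at f ≈ 0.306 with slerp weights a = sin((1−f)δ)/sin δ ≈ 0.913, b = sin(fδ)/sin δ ≈ 0.485.
p = a·p₁ + b·p₂ ≈ (0.589, -0.385, -0.711); φ = arcsin(p_z) ≈ -45.30°, λ = atan2(p_y, p_x) ≈ -33.21°.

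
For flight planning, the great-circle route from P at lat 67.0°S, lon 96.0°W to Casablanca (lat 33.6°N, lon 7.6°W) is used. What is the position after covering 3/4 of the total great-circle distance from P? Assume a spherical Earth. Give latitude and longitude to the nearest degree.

≈ lat 6°N, lon 21°W

Convert each endpoint to a unit vector on the sphere (x = cos φ cos λ, y = cos φ sin λ, z = sin φ).
The central angle between the endpoints is δ = arccos(p₁·p₂) ≈ 2.095 rad (120.0°).
Interpolate at f = 3/4 with slerp weights a = sin((1−f)δ)/sin δ ≈ 0.578, b = sin(fδ)/sin δ ≈ 1.155.
p = a·p₁ + b·p₂ ≈ (0.930, -0.352, 0.107); φ = arcsin(p_z) ≈ 6.17°, λ = atan2(p_y, p_x) ≈ -20.71°.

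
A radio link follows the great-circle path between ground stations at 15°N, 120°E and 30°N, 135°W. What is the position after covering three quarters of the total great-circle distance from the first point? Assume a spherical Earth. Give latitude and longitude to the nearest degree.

The haversine formula gives a central angle δ ≈ 1.658 rad (95.0°) between the endpoints.
Interpolate at f = 3/4 with slerp weights a = sin((1−f)δ)/sin δ ≈ 0.404, b = sin(fδ)/sin δ ≈ 0.951.
p = a·p₁ + b·p₂ ≈ (-0.777, -0.244, 0.580); φ = arcsin(p_z) ≈ 35.44°, λ = atan2(p_y, p_x) ≈ -162.58°.

≈ 35°N, 163°W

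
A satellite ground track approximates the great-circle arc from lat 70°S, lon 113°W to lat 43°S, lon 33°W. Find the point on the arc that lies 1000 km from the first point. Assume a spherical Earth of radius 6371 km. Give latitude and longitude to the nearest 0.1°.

≈ lat 69.5°S, lon 86.9°W

The haversine formula gives a central angle δ ≈ 0.817 rad (46.8°) between the endpoints. The total great-circle distance is δ·R ≈ 0.817 × 6371 ≈ 5206 km, so the target fraction is f = 1000/5206 ≈ 0.192.
Interpolate at f ≈ 0.192 with slerp weights a = sin((1−f)δ)/sin δ ≈ 0.841, b = sin(fδ)/sin δ ≈ 0.214.
p = a·p₁ + b·p₂ ≈ (0.019, -0.350, -0.936); φ = arcsin(p_z) ≈ -69.47°, λ = atan2(p_y, p_x) ≈ -86.88°.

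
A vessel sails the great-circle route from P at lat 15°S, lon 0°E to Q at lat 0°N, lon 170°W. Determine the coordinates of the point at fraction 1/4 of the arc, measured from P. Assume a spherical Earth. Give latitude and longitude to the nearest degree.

From cos δ = sin φ₁ sin φ₂ + cos φ₁ cos φ₂ cos Δλ, the central angle is δ ≈ 2.828 rad (162.0°).
Interpolate at f = 1/4 with slerp weights a = sin((1−f)δ)/sin δ ≈ 2.764, b = sin(fδ)/sin δ ≈ 2.106.
p = a·p₁ + b·p₂ ≈ (0.595, -0.366, -0.715); φ = arcsin(p_z) ≈ -45.67°, λ = atan2(p_y, p_x) ≈ -31.56°.

≈ lat 46°S, lon 32°W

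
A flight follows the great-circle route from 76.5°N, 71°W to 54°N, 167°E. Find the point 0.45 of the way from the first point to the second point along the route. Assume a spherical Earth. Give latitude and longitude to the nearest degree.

Write both endpoints as unit vectors p₁, p₂ with components (cos φ cos λ, cos φ sin λ, sin φ).
The central angle between the endpoints is δ = arccos(p₁·p₂) ≈ 0.776 rad (44.4°).
Interpolate at f = 0.45 with slerp weights a = sin((1−f)δ)/sin δ ≈ 0.591, b = sin(fδ)/sin δ ≈ 0.488.
p = a·p₁ + b·p₂ ≈ (-0.235, -0.066, 0.970); φ = arcsin(p_z) ≈ 75.88°, λ = atan2(p_y, p_x) ≈ -164.33°.

≈ 76°N, 164°W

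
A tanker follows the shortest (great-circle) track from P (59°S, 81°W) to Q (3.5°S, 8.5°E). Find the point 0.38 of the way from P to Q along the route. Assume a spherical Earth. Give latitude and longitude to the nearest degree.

The haversine formula gives a central angle δ ≈ 1.514 rad (86.7°) between the endpoints.
Interpolate at f = 0.38 with slerp weights a = sin((1−f)δ)/sin δ ≈ 0.808, b = sin(fδ)/sin δ ≈ 0.545.
p = a·p₁ + b·p₂ ≈ (0.603, -0.331, -0.726); φ = arcsin(p_z) ≈ -46.55°, λ = atan2(p_y, p_x) ≈ -28.74°.

≈ (47°S, 29°W)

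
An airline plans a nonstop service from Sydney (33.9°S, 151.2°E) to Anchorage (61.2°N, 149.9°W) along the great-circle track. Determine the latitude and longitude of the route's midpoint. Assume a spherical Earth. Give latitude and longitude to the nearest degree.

≈ (15°N, 172°E)

From cos δ = sin φ₁ sin φ₂ + cos φ₁ cos φ₂ cos Δλ, the central angle is δ ≈ 1.857 rad (106.4°).
Interpolate at f = 1/2 with slerp weights a = sin((1−f)δ)/sin δ ≈ 0.835, b = sin(fδ)/sin δ ≈ 0.835.
p = a·p₁ + b·p₂ ≈ (-0.955, 0.132, 0.266); φ = arcsin(p_z) ≈ 15.42°, λ = atan2(p_y, p_x) ≈ 172.12°.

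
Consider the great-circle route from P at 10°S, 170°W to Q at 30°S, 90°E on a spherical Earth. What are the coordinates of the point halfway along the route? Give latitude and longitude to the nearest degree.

≈ 29°S, 144°E

The haversine formula gives a central angle δ ≈ 1.632 rad (93.5°) between the endpoints.
Interpolate at f = 1/2 with slerp weights a = sin((1−f)δ)/sin δ ≈ 0.730, b = sin(fδ)/sin δ ≈ 0.730.
p = a·p₁ + b·p₂ ≈ (-0.708, 0.507, -0.492); φ = arcsin(p_z) ≈ -29.45°, λ = atan2(p_y, p_x) ≈ 144.37°.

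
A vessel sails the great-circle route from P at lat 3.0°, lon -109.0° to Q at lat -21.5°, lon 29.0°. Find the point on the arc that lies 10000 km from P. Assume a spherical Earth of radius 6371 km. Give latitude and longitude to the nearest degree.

≈ lat -28°, lon -21°

The haversine formula gives a central angle δ ≈ 2.360 rad (135.2°) between the endpoints. The total great-circle distance is δ·R ≈ 2.360 × 6371 ≈ 15034 km, so the target fraction is f = 10000/15034 ≈ 0.665.
Interpolate at f ≈ 0.665 with slerp weights a = sin((1−f)δ)/sin δ ≈ 1.008, b = sin(fδ)/sin δ ≈ 1.419.
p = a·p₁ + b·p₂ ≈ (0.827, -0.312, -0.467); φ = arcsin(p_z) ≈ -27.87°, λ = atan2(p_y, p_x) ≈ -20.66°.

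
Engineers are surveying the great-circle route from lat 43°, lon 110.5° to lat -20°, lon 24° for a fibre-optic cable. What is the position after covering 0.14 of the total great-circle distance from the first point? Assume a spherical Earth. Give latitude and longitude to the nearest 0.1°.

≈ lat 37.5°, lon 93.4°

Write both endpoints as unit vectors p₁, p₂ with components (cos φ cos λ, cos φ sin λ, sin φ).
The central angle between the endpoints is δ = arccos(p₁·p₂) ≈ 1.763 rad (101.0°).
Interpolate at f = 0.14 with slerp weights a = sin((1−f)δ)/sin δ ≈ 1.017, b = sin(fδ)/sin δ ≈ 0.249.
p = a·p₁ + b·p₂ ≈ (-0.047, 0.792, 0.609); φ = arcsin(p_z) ≈ 37.49°, λ = atan2(p_y, p_x) ≈ 93.38°.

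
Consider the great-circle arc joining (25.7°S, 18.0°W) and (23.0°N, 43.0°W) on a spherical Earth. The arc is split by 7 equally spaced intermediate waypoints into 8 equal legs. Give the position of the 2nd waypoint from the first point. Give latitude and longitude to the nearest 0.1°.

≈ (13.6°S, 24.6°W)

From cos δ = sin φ₁ sin φ₂ + cos φ₁ cos φ₂ cos Δλ, the central angle is δ ≈ 0.949 rad (54.4°).
Interpolate at f = 2/8 with slerp weights a = sin((1−f)δ)/sin δ ≈ 0.804, b = sin(fδ)/sin δ ≈ 0.289.
p = a·p₁ + b·p₂ ≈ (0.883, -0.405, -0.235); φ = arcsin(p_z) ≈ -13.62°, λ = atan2(p_y, p_x) ≈ -24.65°.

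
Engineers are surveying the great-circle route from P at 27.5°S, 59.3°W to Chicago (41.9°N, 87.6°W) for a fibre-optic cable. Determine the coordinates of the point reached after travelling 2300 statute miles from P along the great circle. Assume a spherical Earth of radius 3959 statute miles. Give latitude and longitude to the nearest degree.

≈ 4°N, 71°W

Convert each endpoint to a unit vector on the sphere (x = cos φ cos λ, y = cos φ sin λ, z = sin φ).
The central angle between the endpoints is δ = arccos(p₁·p₂) ≈ 1.294 rad (74.2°). The total great-circle distance is δ·R ≈ 1.294 × 3959 ≈ 5124 mi, so the target fraction is f = 2300/5124 ≈ 0.449.
Interpolate at f ≈ 0.449 with slerp weights a = sin((1−f)δ)/sin δ ≈ 0.680, b = sin(fδ)/sin δ ≈ 0.570.
p = a·p₁ + b·p₂ ≈ (0.326, -0.943, 0.067); φ = arcsin(p_z) ≈ 3.84°, λ = atan2(p_y, p_x) ≈ -70.94°.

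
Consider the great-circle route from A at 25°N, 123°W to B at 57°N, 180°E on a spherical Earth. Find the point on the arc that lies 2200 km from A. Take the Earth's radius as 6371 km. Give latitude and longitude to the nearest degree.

Write both endpoints as unit vectors p₁, p₂ with components (cos φ cos λ, cos φ sin λ, sin φ).
The central angle between the endpoints is δ = arccos(p₁·p₂) ≈ 0.898 rad (51.4°). The total great-circle distance is δ·R ≈ 0.898 × 6371 ≈ 5720 km, so the target fraction is f = 2200/5720 ≈ 0.385.
Interpolate at f ≈ 0.385 with slerp weights a = sin((1−f)δ)/sin δ ≈ 0.671, b = sin(fδ)/sin δ ≈ 0.433.
p = a·p₁ + b·p₂ ≈ (-0.567, -0.510, 0.647); φ = arcsin(p_z) ≈ 40.29°, λ = atan2(p_y, p_x) ≈ -138.02°.

≈ 40°N, 138°W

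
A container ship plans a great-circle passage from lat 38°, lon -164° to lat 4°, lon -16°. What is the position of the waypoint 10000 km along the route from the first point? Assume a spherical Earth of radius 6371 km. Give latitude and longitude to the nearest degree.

Convert each endpoint to a unit vector on the sphere (x = cos φ cos λ, y = cos φ sin λ, z = sin φ).
The central angle between the endpoints is δ = arccos(p₁·p₂) ≈ 2.244 rad (128.6°). The total great-circle distance is δ·R ≈ 2.244 × 6371 ≈ 14298 km, so the target fraction is f = 10000/14298 ≈ 0.699.
Interpolate at f ≈ 0.699 with slerp weights a = sin((1−f)δ)/sin δ ≈ 0.799, b = sin(fδ)/sin δ ≈ 1.279.
p = a·p₁ + b·p₂ ≈ (0.621, -0.525, 0.581); φ = arcsin(p_z) ≈ 35.54°, λ = atan2(p_y, p_x) ≈ -40.21°.

≈ lat 36°, lon -40°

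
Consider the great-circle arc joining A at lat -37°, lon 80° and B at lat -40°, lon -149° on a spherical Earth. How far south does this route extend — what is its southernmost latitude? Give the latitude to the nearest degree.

The great circle lies in the plane with unit normal n̂ = (p₁ × p₂)/|p₁ × p₂|.
Here n̂_z ≈ +0.462; the vertex latitude is φ_max = arccos|n̂_z| ≈ 62.5°.
Check via Clairaut: cos φ_max = |cos φ₁| · sin C = cos(37.0°)·sin(144.7°) ≈ 0.462, again giving ≈ 62.5°.

≈ -62°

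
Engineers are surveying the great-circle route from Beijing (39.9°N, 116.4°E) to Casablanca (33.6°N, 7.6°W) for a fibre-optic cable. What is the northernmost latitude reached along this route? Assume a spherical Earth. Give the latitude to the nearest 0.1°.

The great circle lies in the plane with unit normal n̂ = (p₁ × p₂)/|p₁ × p₂|.
Here n̂_z ≈ -0.530; the vertex latitude is φ_max = arccos|n̂_z| ≈ 58.0°.
Check via Clairaut: cos φ_max = |cos φ₁| · sin C = cos(39.9°)·sin(43.7°) ≈ 0.530, again giving ≈ 58.0°.

≈ 58.0°N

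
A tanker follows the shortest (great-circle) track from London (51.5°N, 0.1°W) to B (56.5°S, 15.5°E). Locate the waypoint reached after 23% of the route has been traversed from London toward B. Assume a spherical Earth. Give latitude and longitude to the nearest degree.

The haversine formula gives a central angle δ ≈ 1.898 rad (108.8°) between the endpoints.
Interpolate at f = 0.23 with slerp weights a = sin((1−f)δ)/sin δ ≈ 1.050, b = sin(fδ)/sin δ ≈ 0.447.
p = a·p₁ + b·p₂ ≈ (0.891, 0.065, 0.449); φ = arcsin(p_z) ≈ 26.69°, λ = atan2(p_y, p_x) ≈ 4.15°.

≈ (27°N, 4°E)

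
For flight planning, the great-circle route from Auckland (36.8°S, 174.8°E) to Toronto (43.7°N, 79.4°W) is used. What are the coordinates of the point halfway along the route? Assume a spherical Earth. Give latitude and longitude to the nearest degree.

≈ 6°N, 136°W

From cos δ = sin φ₁ sin φ₂ + cos φ₁ cos φ₂ cos Δλ, the central angle is δ ≈ 2.179 rad (124.9°).
Interpolate at f = 1/2 with slerp weights a = sin((1−f)δ)/sin δ ≈ 1.080, b = sin(fδ)/sin δ ≈ 1.080.
p = a·p₁ + b·p₂ ≈ (-0.718, -0.689, 0.099); φ = arcsin(p_z) ≈ 5.69°, λ = atan2(p_y, p_x) ≈ -136.16°.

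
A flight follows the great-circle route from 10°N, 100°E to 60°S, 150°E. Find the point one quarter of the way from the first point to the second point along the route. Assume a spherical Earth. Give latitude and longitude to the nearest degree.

Write both endpoints as unit vectors p₁, p₂ with components (cos φ cos λ, cos φ sin λ, sin φ).
The central angle between the endpoints is δ = arccos(p₁·p₂) ≈ 1.404 rad (80.4°).
Interpolate at f = 1/4 with slerp weights a = sin((1−f)δ)/sin δ ≈ 0.881, b = sin(fδ)/sin δ ≈ 0.349.
p = a·p₁ + b·p₂ ≈ (-0.302, 0.942, -0.149); φ = arcsin(p_z) ≈ -8.57°, λ = atan2(p_y, p_x) ≈ 107.76°.

≈ 9°S, 108°E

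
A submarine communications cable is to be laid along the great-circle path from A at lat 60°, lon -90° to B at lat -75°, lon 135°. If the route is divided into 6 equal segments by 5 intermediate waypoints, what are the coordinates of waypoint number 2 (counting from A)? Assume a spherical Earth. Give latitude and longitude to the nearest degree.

Convert each endpoint to a unit vector on the sphere (x = cos φ cos λ, y = cos φ sin λ, z = sin φ).
The central angle between the endpoints is δ = arccos(p₁·p₂) ≈ 2.760 rad (158.1°).
Interpolate at f = 2/6 with slerp weights a = sin((1−f)δ)/sin δ ≈ 2.588, b = sin(fδ)/sin δ ≈ 2.136.
p = a·p₁ + b·p₂ ≈ (-0.391, -0.903, 0.178); φ = arcsin(p_z) ≈ 10.27°, λ = atan2(p_y, p_x) ≈ -113.40°.

≈ lat 10°, lon -113°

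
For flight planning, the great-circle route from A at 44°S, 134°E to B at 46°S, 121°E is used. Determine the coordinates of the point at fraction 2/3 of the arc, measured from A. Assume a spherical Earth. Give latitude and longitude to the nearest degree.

≈ 45°S, 125°E

From cos δ = sin φ₁ sin φ₂ + cos φ₁ cos φ₂ cos Δλ, the central angle is δ ≈ 0.164 rad (9.4°).
Interpolate at f = 2/3 with slerp weights a = sin((1−f)δ)/sin δ ≈ 0.335, b = sin(fδ)/sin δ ≈ 0.668.
p = a·p₁ + b·p₂ ≈ (-0.406, 0.571, -0.713); φ = arcsin(p_z) ≈ -45.50°, λ = atan2(p_y, p_x) ≈ 125.43°.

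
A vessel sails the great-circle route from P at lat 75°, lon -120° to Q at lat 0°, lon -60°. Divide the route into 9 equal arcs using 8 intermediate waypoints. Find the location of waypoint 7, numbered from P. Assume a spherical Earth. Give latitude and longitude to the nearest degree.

Write both endpoints as unit vectors p₁, p₂ with components (cos φ cos λ, cos φ sin λ, sin φ).
The central angle between the endpoints is δ = arccos(p₁·p₂) ≈ 1.441 rad (82.6°).
Interpolate at f = 7/9 with slerp weights a = sin((1−f)δ)/sin δ ≈ 0.317, b = sin(fδ)/sin δ ≈ 0.908.
p = a·p₁ + b·p₂ ≈ (0.413, -0.858, 0.307); φ = arcsin(p_z) ≈ 17.86°, λ = atan2(p_y, p_x) ≈ -64.29°.

≈ lat 18°, lon -64°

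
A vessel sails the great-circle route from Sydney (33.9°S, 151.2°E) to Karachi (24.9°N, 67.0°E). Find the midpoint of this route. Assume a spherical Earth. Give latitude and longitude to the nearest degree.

Write both endpoints as unit vectors p₁, p₂ with components (cos φ cos λ, cos φ sin λ, sin φ).
The central angle between the endpoints is δ = arccos(p₁·p₂) ≈ 1.730 rad (99.1°).
Interpolate at f = 1/2 with slerp weights a = sin((1−f)δ)/sin δ ≈ 0.771, b = sin(fδ)/sin δ ≈ 0.771.
p = a·p₁ + b·p₂ ≈ (-0.288, 0.952, -0.105); φ = arcsin(p_z) ≈ -6.05°, λ = atan2(p_y, p_x) ≈ 106.81°.

≈ 6°S, 107°E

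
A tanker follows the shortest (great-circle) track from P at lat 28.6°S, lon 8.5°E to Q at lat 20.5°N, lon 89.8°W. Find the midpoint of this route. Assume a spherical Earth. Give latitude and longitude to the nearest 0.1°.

Write both endpoints as unit vectors p₁, p₂ with components (cos φ cos λ, cos φ sin λ, sin φ).
The central angle between the endpoints is δ = arccos(p₁·p₂) ≈ 1.861 rad (106.6°).
Interpolate at f = 1/2 with slerp weights a = sin((1−f)δ)/sin δ ≈ 0.837, b = sin(fδ)/sin δ ≈ 0.837.
p = a·p₁ + b·p₂ ≈ (0.730, -0.675, -0.108); φ = arcsin(p_z) ≈ -6.17°, λ = atan2(p_y, p_x) ≈ -42.79°.

≈ lat 6.2°S, lon 42.8°W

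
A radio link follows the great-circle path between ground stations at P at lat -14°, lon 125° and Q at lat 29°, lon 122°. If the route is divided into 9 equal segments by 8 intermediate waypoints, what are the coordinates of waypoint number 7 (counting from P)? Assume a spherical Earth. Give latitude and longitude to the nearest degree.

≈ lat 19°, lon 123°

The haversine formula gives a central angle δ ≈ 0.752 rad (43.1°) between the endpoints.
Interpolate at f = 7/9 with slerp weights a = sin((1−f)δ)/sin δ ≈ 0.244, b = sin(fδ)/sin δ ≈ 0.808.
p = a·p₁ + b·p₂ ≈ (-0.510, 0.793, 0.333); φ = arcsin(p_z) ≈ 19.45°, λ = atan2(p_y, p_x) ≈ 122.75°.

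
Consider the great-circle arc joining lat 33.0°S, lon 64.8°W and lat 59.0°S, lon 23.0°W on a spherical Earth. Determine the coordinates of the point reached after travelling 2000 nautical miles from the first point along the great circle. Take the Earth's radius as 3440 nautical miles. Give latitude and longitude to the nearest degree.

Write both endpoints as unit vectors p₁, p₂ with components (cos φ cos λ, cos φ sin λ, sin φ).
The central angle between the endpoints is δ = arccos(p₁·p₂) ≈ 0.662 rad (37.9°). The total great-circle distance is δ·R ≈ 0.662 × 3440 ≈ 2277 nmi, so the target fraction is f = 2000/2277 ≈ 0.878.
Interpolate at f ≈ 0.878 with slerp weights a = sin((1−f)δ)/sin δ ≈ 0.131, b = sin(fδ)/sin δ ≈ 0.894.
p = a·p₁ + b·p₂ ≈ (0.470, -0.279, -0.837); φ = arcsin(p_z) ≈ -56.84°, λ = atan2(p_y, p_x) ≈ -30.68°.

≈ lat 57°S, lon 31°W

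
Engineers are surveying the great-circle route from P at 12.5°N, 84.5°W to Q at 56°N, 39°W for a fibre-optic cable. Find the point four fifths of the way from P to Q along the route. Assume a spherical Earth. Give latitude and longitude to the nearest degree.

Convert each endpoint to a unit vector on the sphere (x = cos φ cos λ, y = cos φ sin λ, z = sin φ).
The central angle between the endpoints is δ = arccos(p₁·p₂) ≈ 0.974 rad (55.8°).
Interpolate at f = 4/5 with slerp weights a = sin((1−f)δ)/sin δ ≈ 0.234, b = sin(fδ)/sin δ ≈ 0.850.
p = a·p₁ + b·p₂ ≈ (0.391, -0.526, 0.755); φ = arcsin(p_z) ≈ 49.02°, λ = atan2(p_y, p_x) ≈ -53.39°.

≈ 49°N, 53°W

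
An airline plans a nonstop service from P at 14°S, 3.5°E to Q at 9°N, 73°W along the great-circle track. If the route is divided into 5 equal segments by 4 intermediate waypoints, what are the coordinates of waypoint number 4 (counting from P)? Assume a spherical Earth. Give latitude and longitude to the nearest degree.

≈ 4°N, 58°W

Write both endpoints as unit vectors p₁, p₂ with components (cos φ cos λ, cos φ sin λ, sin φ).
The central angle between the endpoints is δ = arccos(p₁·p₂) ≈ 1.384 rad (79.3°).
Interpolate at f = 4/5 with slerp weights a = sin((1−f)δ)/sin δ ≈ 0.278, b = sin(fδ)/sin δ ≈ 0.910.
p = a·p₁ + b·p₂ ≈ (0.532, -0.843, 0.075); φ = arcsin(p_z) ≈ 4.31°, λ = atan2(p_y, p_x) ≈ -57.74°.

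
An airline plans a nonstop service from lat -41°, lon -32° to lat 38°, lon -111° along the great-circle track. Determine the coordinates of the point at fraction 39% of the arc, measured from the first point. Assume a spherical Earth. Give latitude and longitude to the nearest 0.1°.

≈ lat -11.2°, lon -65.2°

From cos δ = sin φ₁ sin φ₂ + cos φ₁ cos φ₂ cos Δλ, the central angle is δ ≈ 1.865 rad (106.9°).
Interpolate at f = 0.39 with slerp weights a = sin((1−f)δ)/sin δ ≈ 0.949, b = sin(fδ)/sin δ ≈ 0.695.
p = a·p₁ + b·p₂ ≈ (0.411, -0.891, -0.195); φ = arcsin(p_z) ≈ -11.22°, λ = atan2(p_y, p_x) ≈ -65.23°.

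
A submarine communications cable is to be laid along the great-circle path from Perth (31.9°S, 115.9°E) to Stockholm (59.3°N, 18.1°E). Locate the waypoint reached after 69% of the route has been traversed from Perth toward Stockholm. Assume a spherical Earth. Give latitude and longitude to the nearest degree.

≈ (38°N, 68°E)

Write both endpoints as unit vectors p₁, p₂ with components (cos φ cos λ, cos φ sin λ, sin φ).
The central angle between the endpoints is δ = arccos(p₁·p₂) ≈ 2.110 rad (120.9°).
Interpolate at f = 0.69 with slerp weights a = sin((1−f)δ)/sin δ ≈ 0.709, b = sin(fδ)/sin δ ≈ 1.157.
p = a·p₁ + b·p₂ ≈ (0.299, 0.725, 0.621); φ = arcsin(p_z) ≈ 38.36°, λ = atan2(p_y, p_x) ≈ 67.60°.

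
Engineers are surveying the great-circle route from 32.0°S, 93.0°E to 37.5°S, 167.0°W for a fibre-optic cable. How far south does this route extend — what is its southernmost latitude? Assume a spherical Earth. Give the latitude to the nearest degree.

≈ 47°S

The great circle lies in the plane with unit normal n̂ = (p₁ × p₂)/|p₁ × p₂|.
Here n̂_z ≈ +0.677; the vertex latitude is φ_max = arccos|n̂_z| ≈ 47.4°.
Check via Clairaut: cos φ_max = |cos φ₁| · sin C = cos(32.0°)·sin(127.0°) ≈ 0.677, again giving ≈ 47.4°.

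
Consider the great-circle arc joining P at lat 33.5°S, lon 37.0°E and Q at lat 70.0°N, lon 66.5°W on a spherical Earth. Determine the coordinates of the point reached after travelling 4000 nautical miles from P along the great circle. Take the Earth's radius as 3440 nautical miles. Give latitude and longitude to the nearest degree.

≈ lat 29°N, lon 12°E

Write both endpoints as unit vectors p₁, p₂ with components (cos φ cos λ, cos φ sin λ, sin φ).
The central angle between the endpoints is δ = arccos(p₁·p₂) ≈ 2.196 rad (125.8°). The total great-circle distance is δ·R ≈ 2.196 × 3440 ≈ 7554 nmi, so the target fraction is f = 4000/7554 ≈ 0.530.
Interpolate at f ≈ 0.530 with slerp weights a = sin((1−f)δ)/sin δ ≈ 1.059, b = sin(fδ)/sin δ ≈ 1.132.
p = a·p₁ + b·p₂ ≈ (0.860, 0.177, 0.479); φ = arcsin(p_z) ≈ 28.63°, λ = atan2(p_y, p_x) ≈ 11.60°.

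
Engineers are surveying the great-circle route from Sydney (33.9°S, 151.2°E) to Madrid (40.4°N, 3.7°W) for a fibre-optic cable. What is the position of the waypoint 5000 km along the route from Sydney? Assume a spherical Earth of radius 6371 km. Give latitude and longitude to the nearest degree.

Convert each endpoint to a unit vector on the sphere (x = cos φ cos λ, y = cos φ sin λ, z = sin φ).
The central angle between the endpoints is δ = arccos(p₁·p₂) ≈ 2.776 rad (159.0°). The total great-circle distance is δ·R ≈ 2.776 × 6371 ≈ 17685 km, so the target fraction is f = 5000/17685 ≈ 0.283.
Interpolate at f ≈ 0.283 with slerp weights a = sin((1−f)δ)/sin δ ≈ 2.553, b = sin(fδ)/sin δ ≈ 1.976.
p = a·p₁ + b·p₂ ≈ (-0.355, 0.924, -0.143); φ = arcsin(p_z) ≈ -8.23°, λ = atan2(p_y, p_x) ≈ 111.03°.

≈ (8°S, 111°E)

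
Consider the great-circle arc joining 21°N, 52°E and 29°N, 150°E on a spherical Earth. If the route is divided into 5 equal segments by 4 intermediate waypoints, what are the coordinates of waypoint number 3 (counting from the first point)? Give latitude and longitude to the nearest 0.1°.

Convert each endpoint to a unit vector on the sphere (x = cos φ cos λ, y = cos φ sin λ, z = sin φ).
The central angle between the endpoints is δ = arccos(p₁·p₂) ≈ 1.511 rad (86.6°).
Interpolate at f = 3/5 with slerp weights a = sin((1−f)δ)/sin δ ≈ 0.569, b = sin(fδ)/sin δ ≈ 0.789.
p = a·p₁ + b·p₂ ≈ (-0.270, 0.764, 0.586); φ = arcsin(p_z) ≈ 35.90°, λ = atan2(p_y, p_x) ≈ 109.49°.

≈ 35.9°N, 109.5°E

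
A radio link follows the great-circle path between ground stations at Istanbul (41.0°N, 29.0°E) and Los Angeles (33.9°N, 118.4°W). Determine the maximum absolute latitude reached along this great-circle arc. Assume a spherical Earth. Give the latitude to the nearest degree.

The great circle lies in the plane with unit normal n̂ = (p₁ × p₂)/|p₁ × p₂|.
Here n̂_z ≈ -0.342; the vertex latitude is φ_max = arccos|n̂_z| ≈ 70.0°.

≈ 70°N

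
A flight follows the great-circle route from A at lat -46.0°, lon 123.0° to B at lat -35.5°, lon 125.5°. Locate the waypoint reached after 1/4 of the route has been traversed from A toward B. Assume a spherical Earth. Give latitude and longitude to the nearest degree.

≈ lat -43°, lon 124°

Convert each endpoint to a unit vector on the sphere (x = cos φ cos λ, y = cos φ sin λ, z = sin φ).
The central angle between the endpoints is δ = arccos(p₁·p₂) ≈ 0.186 rad (10.7°).
Interpolate at f = 1/4 with slerp weights a = sin((1−f)δ)/sin δ ≈ 0.752, b = sin(fδ)/sin δ ≈ 0.251.
p = a·p₁ + b·p₂ ≈ (-0.403, 0.605, -0.687); φ = arcsin(p_z) ≈ -43.38°, λ = atan2(p_y, p_x) ≈ 123.70°.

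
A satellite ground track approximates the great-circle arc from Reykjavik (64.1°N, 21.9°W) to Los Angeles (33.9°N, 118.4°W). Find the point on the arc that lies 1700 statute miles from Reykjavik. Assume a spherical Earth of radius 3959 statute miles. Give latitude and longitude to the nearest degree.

≈ 62°N, 78°W

Write both endpoints as unit vectors p₁, p₂ with components (cos φ cos λ, cos φ sin λ, sin φ).
The central angle between the endpoints is δ = arccos(p₁·p₂) ≈ 1.092 rad (62.6°). The total great-circle distance is δ·R ≈ 1.092 × 3959 ≈ 4323 mi, so the target fraction is f = 1700/4323 ≈ 0.393.
Interpolate at f ≈ 0.393 with slerp weights a = sin((1−f)δ)/sin δ ≈ 0.693, b = sin(fδ)/sin δ ≈ 0.469.
p = a·p₁ + b·p₂ ≈ (0.096, -0.455, 0.885); φ = arcsin(p_z) ≈ 62.27°, λ = atan2(p_y, p_x) ≈ -78.13°.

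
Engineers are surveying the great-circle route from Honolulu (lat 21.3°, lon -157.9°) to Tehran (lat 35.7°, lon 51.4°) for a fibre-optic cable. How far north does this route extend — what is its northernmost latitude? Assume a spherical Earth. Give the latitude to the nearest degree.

The great circle lies in the plane with unit normal n̂ = (p₁ × p₂)/|p₁ × p₂|.
Here n̂_z ≈ -0.414; the vertex latitude is φ_max = arccos|n̂_z| ≈ 65.5°.
Check via Clairaut: cos φ_max = |cos φ₁| · sin C = cos(21.3°)·sin(26.4°) ≈ 0.414, again giving ≈ 65.5°.

≈ 66°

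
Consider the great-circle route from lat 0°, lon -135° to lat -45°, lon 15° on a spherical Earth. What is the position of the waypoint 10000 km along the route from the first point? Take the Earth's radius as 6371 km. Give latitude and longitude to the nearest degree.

Write both endpoints as unit vectors p₁, p₂ with components (cos φ cos λ, cos φ sin λ, sin φ).
The central angle between the endpoints is δ = arccos(p₁·p₂) ≈ 2.230 rad (127.8°). The total great-circle distance is δ·R ≈ 2.230 × 6371 ≈ 14206 km, so the target fraction is f = 10000/14206 ≈ 0.704.
Interpolate at f ≈ 0.704 with slerp weights a = sin((1−f)δ)/sin δ ≈ 0.776, b = sin(fδ)/sin δ ≈ 1.265.
p = a·p₁ + b·p₂ ≈ (0.315, -0.317, -0.894); φ = arcsin(p_z) ≈ -63.43°, λ = atan2(p_y, p_x) ≈ -45.15°.

≈ lat -63°, lon -45°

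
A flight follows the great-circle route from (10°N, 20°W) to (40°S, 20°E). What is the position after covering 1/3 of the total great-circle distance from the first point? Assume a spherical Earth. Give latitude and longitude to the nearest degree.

≈ (7°S, 9°W)

Write both endpoints as unit vectors p₁, p₂ with components (cos φ cos λ, cos φ sin λ, sin φ).
The central angle between the endpoints is δ = arccos(p₁·p₂) ≈ 1.086 rad (62.2°).
Interpolate at f = 1/3 with slerp weights a = sin((1−f)δ)/sin δ ≈ 0.749, b = sin(fδ)/sin δ ≈ 0.400.
p = a·p₁ + b·p₂ ≈ (0.981, -0.147, -0.127); φ = arcsin(p_z) ≈ -7.31°, λ = atan2(p_y, p_x) ≈ -8.54°.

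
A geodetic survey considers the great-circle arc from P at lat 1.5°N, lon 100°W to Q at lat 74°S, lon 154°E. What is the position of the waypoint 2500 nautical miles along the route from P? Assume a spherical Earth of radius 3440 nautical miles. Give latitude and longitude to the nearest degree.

Convert each endpoint to a unit vector on the sphere (x = cos φ cos λ, y = cos φ sin λ, z = sin φ).
The central angle between the endpoints is δ = arccos(p₁·p₂) ≈ 1.672 rad (95.8°). The total great-circle distance is δ·R ≈ 1.672 × 3440 ≈ 5752 nmi, so the target fraction is f = 2500/5752 ≈ 0.435.
Interpolate at f ≈ 0.435 with slerp weights a = sin((1−f)δ)/sin δ ≈ 0.815, b = sin(fδ)/sin δ ≈ 0.668.
p = a·p₁ + b·p₂ ≈ (-0.307, -0.722, -0.621); φ = arcsin(p_z) ≈ -38.36°, λ = atan2(p_y, p_x) ≈ -113.04°.

≈ lat 38°S, lon 113°W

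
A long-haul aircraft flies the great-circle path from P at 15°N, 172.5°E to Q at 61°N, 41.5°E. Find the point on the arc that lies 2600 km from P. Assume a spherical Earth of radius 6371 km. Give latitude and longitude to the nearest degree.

Convert each endpoint to a unit vector on the sphere (x = cos φ cos λ, y = cos φ sin λ, z = sin φ).
The central angle between the endpoints is δ = arccos(p₁·p₂) ≈ 1.652 rad (94.6°). The total great-circle distance is δ·R ≈ 1.652 × 6371 ≈ 10523 km, so the target fraction is f = 2600/10523 ≈ 0.247.
Interpolate at f ≈ 0.247 with slerp weights a = sin((1−f)δ)/sin δ ≈ 0.950, b = sin(fδ)/sin δ ≈ 0.398.
p = a·p₁ + b·p₂ ≈ (-0.765, 0.248, 0.594); φ = arcsin(p_z) ≈ 36.45°, λ = atan2(p_y, p_x) ≈ 162.06°.

≈ 36°N, 162°E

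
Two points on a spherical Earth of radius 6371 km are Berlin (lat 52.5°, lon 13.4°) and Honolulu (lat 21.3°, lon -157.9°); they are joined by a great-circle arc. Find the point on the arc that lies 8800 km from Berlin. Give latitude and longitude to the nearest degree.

Convert each endpoint to a unit vector on the sphere (x = cos φ cos λ, y = cos φ sin λ, z = sin φ).
The central angle between the endpoints is δ = arccos(p₁·p₂) ≈ 1.847 rad (105.8°). The total great-circle distance is δ·R ≈ 1.847 × 6371 ≈ 11766 km, so the target fraction is f = 8800/11766 ≈ 0.748.
Interpolate at f ≈ 0.748 with slerp weights a = sin((1−f)δ)/sin δ ≈ 0.467, b = sin(fδ)/sin δ ≈ 1.021.
p = a·p₁ + b·p₂ ≈ (-0.605, -0.292, 0.741); φ = arcsin(p_z) ≈ 47.81°, λ = atan2(p_y, p_x) ≈ -154.23°.

≈ lat 48°, lon -154°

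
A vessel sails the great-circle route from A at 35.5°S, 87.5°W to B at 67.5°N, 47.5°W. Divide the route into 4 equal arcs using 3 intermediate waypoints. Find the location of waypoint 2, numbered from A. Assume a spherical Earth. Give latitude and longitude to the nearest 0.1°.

From cos δ = sin φ₁ sin φ₂ + cos φ₁ cos φ₂ cos Δλ, the central angle is δ ≈ 1.873 rad (107.3°).
Interpolate at f = 2/4 with slerp weights a = sin((1−f)δ)/sin δ ≈ 0.844, b = sin(fδ)/sin δ ≈ 0.844.
p = a·p₁ + b·p₂ ≈ (0.248, -0.924, 0.290); φ = arcsin(p_z) ≈ 16.83°, λ = atan2(p_y, p_x) ≈ -74.97°.

≈ 16.8°N, 75.0°W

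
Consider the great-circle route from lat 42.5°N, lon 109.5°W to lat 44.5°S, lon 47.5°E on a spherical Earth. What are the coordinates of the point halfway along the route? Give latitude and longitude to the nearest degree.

Write both endpoints as unit vectors p₁, p₂ with components (cos φ cos λ, cos φ sin λ, sin φ).
The central angle between the endpoints is δ = arccos(p₁·p₂) ≈ 2.849 rad (163.3°).
Interpolate at f = 1/2 with slerp weights a = sin((1−f)δ)/sin δ ≈ 3.433, b = sin(fδ)/sin δ ≈ 3.433.
p = a·p₁ + b·p₂ ≈ (0.809, -0.581, -0.087); φ = arcsin(p_z) ≈ -4.99°, λ = atan2(p_y, p_x) ≈ -35.65°.

≈ lat 5°S, lon 36°W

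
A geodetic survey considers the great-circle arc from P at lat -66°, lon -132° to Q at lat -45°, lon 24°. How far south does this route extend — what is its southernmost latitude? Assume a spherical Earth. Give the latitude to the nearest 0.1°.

The great circle lies in the plane with unit normal n̂ = (p₁ × p₂)/|p₁ × p₂|.
Here n̂_z ≈ +0.127; the vertex latitude is φ_max = arccos|n̂_z| ≈ 82.7°.

≈ -82.7°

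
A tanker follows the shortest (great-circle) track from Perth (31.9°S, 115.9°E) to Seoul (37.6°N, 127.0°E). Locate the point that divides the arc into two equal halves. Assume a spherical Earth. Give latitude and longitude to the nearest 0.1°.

≈ (2.9°N, 121.3°E)

From cos δ = sin φ₁ sin φ₂ + cos φ₁ cos φ₂ cos Δλ, the central angle is δ ≈ 1.226 rad (70.3°).
Interpolate at f = 1/2 with slerp weights a = sin((1−f)δ)/sin δ ≈ 0.611, b = sin(fδ)/sin δ ≈ 0.611.
p = a·p₁ + b·p₂ ≈ (-0.518, 0.854, 0.050); φ = arcsin(p_z) ≈ 2.86°, λ = atan2(p_y, p_x) ≈ 121.26°.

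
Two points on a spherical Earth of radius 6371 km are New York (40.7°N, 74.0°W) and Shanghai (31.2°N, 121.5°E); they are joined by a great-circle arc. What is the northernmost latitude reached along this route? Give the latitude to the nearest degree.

The great circle lies in the plane with unit normal n̂ = (p₁ × p₂)/|p₁ × p₂|.
Here n̂_z ≈ -0.181; the vertex latitude is φ_max = arccos|n̂_z| ≈ 79.6°.

≈ 80°N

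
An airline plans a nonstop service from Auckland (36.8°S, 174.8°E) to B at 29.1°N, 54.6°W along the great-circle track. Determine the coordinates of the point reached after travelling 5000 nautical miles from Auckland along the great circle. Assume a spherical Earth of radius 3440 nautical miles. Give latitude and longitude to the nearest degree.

≈ 1°S, 103°W

Write both endpoints as unit vectors p₁, p₂ with components (cos φ cos λ, cos φ sin λ, sin φ).
The central angle between the endpoints is δ = arccos(p₁·p₂) ≈ 2.414 rad (138.3°). The total great-circle distance is δ·R ≈ 2.414 × 3440 ≈ 8303 nmi, so the target fraction is f = 5000/8303 ≈ 0.602.
Interpolate at f ≈ 0.602 with slerp weights a = sin((1−f)δ)/sin δ ≈ 1.232, b = sin(fδ)/sin δ ≈ 1.493.
p = a·p₁ + b·p₂ ≈ (-0.227, -0.974, -0.012); φ = arcsin(p_z) ≈ -0.67°, λ = atan2(p_y, p_x) ≈ -103.10°.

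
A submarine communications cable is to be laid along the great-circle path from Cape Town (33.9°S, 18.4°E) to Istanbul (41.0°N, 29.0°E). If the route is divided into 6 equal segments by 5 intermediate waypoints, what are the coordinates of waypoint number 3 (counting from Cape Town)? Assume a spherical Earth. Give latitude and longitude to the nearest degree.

From cos δ = sin φ₁ sin φ₂ + cos φ₁ cos φ₂ cos Δλ, the central angle is δ ≈ 1.318 rad (75.5°).
Interpolate at f = 3/6 with slerp weights a = sin((1−f)δ)/sin δ ≈ 0.633, b = sin(fδ)/sin δ ≈ 0.633.
p = a·p₁ + b·p₂ ≈ (0.916, 0.397, 0.062); φ = arcsin(p_z) ≈ 3.57°, λ = atan2(p_y, p_x) ≈ 23.45°.

≈ 4°N, 23°E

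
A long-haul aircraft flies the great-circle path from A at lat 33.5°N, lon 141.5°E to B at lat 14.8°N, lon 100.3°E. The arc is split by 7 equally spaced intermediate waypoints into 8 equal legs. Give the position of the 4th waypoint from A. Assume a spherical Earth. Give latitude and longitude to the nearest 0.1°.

≈ lat 25.6°N, lon 119.3°E

Convert each endpoint to a unit vector on the sphere (x = cos φ cos λ, y = cos φ sin λ, z = sin φ).
The central angle between the endpoints is δ = arccos(p₁·p₂) ≈ 0.726 rad (41.6°).
Interpolate at f = 4/8 with slerp weights a = sin((1−f)δ)/sin δ ≈ 0.535, b = sin(fδ)/sin δ ≈ 0.535.
p = a·p₁ + b·p₂ ≈ (-0.442, 0.786, 0.432); φ = arcsin(p_z) ≈ 25.59°, λ = atan2(p_y, p_x) ≈ 119.31°.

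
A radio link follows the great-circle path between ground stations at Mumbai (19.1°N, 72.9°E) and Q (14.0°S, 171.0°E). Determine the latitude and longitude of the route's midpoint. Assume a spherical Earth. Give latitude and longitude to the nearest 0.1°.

The haversine formula gives a central angle δ ≈ 1.781 rad (102.0°) between the endpoints.
Interpolate at f = 1/2 with slerp weights a = sin((1−f)δ)/sin δ ≈ 0.795, b = sin(fδ)/sin δ ≈ 0.795.
p = a·p₁ + b·p₂ ≈ (-0.541, 0.838, 0.068); φ = arcsin(p_z) ≈ 3.89°, λ = atan2(p_y, p_x) ≈ 122.82°.

≈ (3.9°N, 122.8°E)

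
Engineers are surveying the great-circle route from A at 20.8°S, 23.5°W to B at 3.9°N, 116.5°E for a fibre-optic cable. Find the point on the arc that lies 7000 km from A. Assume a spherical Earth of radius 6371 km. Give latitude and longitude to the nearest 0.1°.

≈ 24.7°S, 45.4°E

The haversine formula gives a central angle δ ≈ 2.402 rad (137.6°) between the endpoints. The total great-circle distance is δ·R ≈ 2.402 × 6371 ≈ 15302 km, so the target fraction is f = 7000/15302 ≈ 0.457.
Interpolate at f ≈ 0.457 with slerp weights a = sin((1−f)δ)/sin δ ≈ 1.431, b = sin(fδ)/sin δ ≈ 1.321.
p = a·p₁ + b·p₂ ≈ (0.638, 0.646, -0.418); φ = arcsin(p_z) ≈ -24.72°, λ = atan2(p_y, p_x) ≈ 45.36°.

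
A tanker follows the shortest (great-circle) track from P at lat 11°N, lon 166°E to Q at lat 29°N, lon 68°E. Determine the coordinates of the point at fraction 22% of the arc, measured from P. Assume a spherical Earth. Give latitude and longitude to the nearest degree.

≈ lat 20°N, lon 147°E

Write both endpoints as unit vectors p₁, p₂ with components (cos φ cos λ, cos φ sin λ, sin φ).
The central angle between the endpoints is δ = arccos(p₁·p₂) ≈ 1.598 rad (91.5°).
Interpolate at f = 0.22 with slerp weights a = sin((1−f)δ)/sin δ ≈ 0.948, b = sin(fδ)/sin δ ≈ 0.344.
p = a·p₁ + b·p₂ ≈ (-0.790, 0.504, 0.348); φ = arcsin(p_z) ≈ 20.36°, λ = atan2(p_y, p_x) ≈ 147.45°.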